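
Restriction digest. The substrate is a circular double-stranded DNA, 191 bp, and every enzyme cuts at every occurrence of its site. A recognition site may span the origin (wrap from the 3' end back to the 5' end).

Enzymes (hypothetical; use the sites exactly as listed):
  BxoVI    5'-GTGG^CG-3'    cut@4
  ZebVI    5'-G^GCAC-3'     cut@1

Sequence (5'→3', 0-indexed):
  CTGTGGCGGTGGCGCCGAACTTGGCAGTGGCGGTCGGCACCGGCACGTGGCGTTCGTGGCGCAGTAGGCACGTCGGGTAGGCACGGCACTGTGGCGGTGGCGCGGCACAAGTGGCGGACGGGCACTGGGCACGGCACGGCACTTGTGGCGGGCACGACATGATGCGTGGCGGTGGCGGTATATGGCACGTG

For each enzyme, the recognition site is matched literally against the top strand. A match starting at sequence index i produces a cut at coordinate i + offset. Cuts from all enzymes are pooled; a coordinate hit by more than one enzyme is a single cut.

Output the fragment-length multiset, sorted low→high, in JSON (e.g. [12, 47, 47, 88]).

Per-enzyme occurrences:
  BxoVI GTGGCG/4: at [2, 8, 26, 46, 55, 90, 96, 110, 144, 165, 171] ⇒ [6, 12, 30, 50, 59, 94, 100, 114, 148, 169, 175]
  ZebVI GGCAC/1: at [35, 41, 66, 79, 84, 103, 120, 127, 132, 137, 150, 183] ⇒ [36, 42, 67, 80, 85, 104, 121, 128, 133, 138, 151, 184]

All cut coordinates (distinct, sorted): [6, 12, 30, 36, 42, 50, 59, 67, 80, 85, 94, 100, 104, 114, 121, 128, 133, 138, 148, 151, 169, 175, 184]

Fragment lengths:
  6→12: 6 bp
  12→30: 18 bp
  30→36: 6 bp
  36→42: 6 bp
  42→50: 8 bp
  50→59: 9 bp
  59→67: 8 bp
  67→80: 13 bp
  80→85: 5 bp
  85→94: 9 bp
  94→100: 6 bp
  100→104: 4 bp
  104→114: 10 bp
  114→121: 7 bp
  121→128: 7 bp
  128→133: 5 bp
  133→138: 5 bp
  138→148: 10 bp
  148→151: 3 bp
  151→169: 18 bp
  169→175: 6 bp
  175→184: 9 bp
  184→6 (wrap): 191-184+6 = 13 bp

[3,4,5,5,5,6,6,6,6,6,7,7,8,8,9,9,9,10,10,13,13,18,18]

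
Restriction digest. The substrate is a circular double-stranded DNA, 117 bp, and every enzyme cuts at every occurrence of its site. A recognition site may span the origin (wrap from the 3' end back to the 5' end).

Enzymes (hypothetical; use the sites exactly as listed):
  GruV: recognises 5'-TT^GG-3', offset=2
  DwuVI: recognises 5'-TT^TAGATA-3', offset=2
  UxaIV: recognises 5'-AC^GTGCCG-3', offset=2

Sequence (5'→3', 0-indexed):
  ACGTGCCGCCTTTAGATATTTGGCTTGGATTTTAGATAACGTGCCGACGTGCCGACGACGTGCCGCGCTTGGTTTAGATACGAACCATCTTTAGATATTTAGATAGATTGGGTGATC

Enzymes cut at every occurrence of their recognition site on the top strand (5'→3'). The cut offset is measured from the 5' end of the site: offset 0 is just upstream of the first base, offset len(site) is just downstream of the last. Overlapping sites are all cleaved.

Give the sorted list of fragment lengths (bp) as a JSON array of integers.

[4,5,6,8,8,8,9,10,10,10,11,11,17]

Scan for sites:
  GruV (TTGG, off=2): starts [19, 24, 68, 107] → cuts [21, 26, 70, 109]
  DwuVI (TTTAGATA, off=2): starts [10, 30, 72, 89, 97] → cuts [12, 32, 74, 91, 99]
  UxaIV (ACGTGCCG, off=2): starts [0, 38, 46, 57] → cuts [2, 40, 48, 59]

Pooled cuts: [2, 12, 21, 26, 32, 40, 48, 59, 70, 74, 91, 99, 109]

Fragment lengths:
  2→12: 10 bp
  12→21: 9 bp
  21→26: 5 bp
  26→32: 6 bp
  32→40: 8 bp
  40→48: 8 bp
  48→59: 11 bp
  59→70: 11 bp
  70→74: 4 bp
  74→91: 17 bp
  91→99: 8 bp
  99→109: 10 bp
  109→2 (wrap): 117-109+2 = 10 bp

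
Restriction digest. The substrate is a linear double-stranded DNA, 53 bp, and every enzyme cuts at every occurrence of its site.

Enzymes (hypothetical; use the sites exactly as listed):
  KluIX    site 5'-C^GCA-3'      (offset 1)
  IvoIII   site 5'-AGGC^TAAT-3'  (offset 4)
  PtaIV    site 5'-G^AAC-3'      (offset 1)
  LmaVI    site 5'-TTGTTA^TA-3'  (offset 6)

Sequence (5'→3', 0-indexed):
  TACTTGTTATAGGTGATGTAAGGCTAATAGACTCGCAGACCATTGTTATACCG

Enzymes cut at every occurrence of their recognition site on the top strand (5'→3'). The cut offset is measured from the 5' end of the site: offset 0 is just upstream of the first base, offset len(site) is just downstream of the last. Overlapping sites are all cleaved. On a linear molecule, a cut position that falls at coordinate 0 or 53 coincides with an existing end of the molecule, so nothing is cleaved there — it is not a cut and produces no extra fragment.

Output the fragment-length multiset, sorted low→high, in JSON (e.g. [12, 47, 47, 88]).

Per-enzyme occurrences:
  KluIX (CGCA, off=1): starts [33] → cuts [34]
  IvoIII (AGGCTAAT, off=4): starts [20] → cuts [24]
  PtaIV (GAAC, off=1): no sites
  LmaVI (TTGTTATA, off=6): starts [3, 42] → cuts [9, 48]

Pooled cuts: [9, 24, 34, 48]

Fragments:
  [0,9): 9 bp
  [9,24): 15 bp
  [24,34): 10 bp
  [34,48): 14 bp
  [48,53): 5 bp

[5,9,10,14,15]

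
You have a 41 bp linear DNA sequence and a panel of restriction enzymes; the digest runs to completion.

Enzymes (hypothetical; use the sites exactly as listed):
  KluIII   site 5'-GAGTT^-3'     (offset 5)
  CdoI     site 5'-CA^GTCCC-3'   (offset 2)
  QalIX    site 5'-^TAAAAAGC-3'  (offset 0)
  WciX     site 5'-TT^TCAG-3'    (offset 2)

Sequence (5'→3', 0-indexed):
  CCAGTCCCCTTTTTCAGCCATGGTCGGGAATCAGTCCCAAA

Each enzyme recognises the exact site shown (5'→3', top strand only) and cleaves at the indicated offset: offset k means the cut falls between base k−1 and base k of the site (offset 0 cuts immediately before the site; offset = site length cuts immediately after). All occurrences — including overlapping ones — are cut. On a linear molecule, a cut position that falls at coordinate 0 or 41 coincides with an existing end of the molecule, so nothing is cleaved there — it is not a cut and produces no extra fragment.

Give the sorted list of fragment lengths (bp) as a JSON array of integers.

[3,8,10,20]

Per-enzyme occurrences:
  KluIII (GAGTT, off=5): no sites
  CdoI CAGTCCC/2: at [1, 31] ⇒ [3, 33]
  QalIX (TAAAAAGC, off=0): no sites
  WciX TTTCAG/2: at [11] ⇒ [13]

All cut coordinates (distinct, sorted): [3, 13, 33]

Fragment lengths:
  [0,3): 3 bp
  [3,13): 10 bp
  [13,33): 20 bp
  [33,41): 8 bp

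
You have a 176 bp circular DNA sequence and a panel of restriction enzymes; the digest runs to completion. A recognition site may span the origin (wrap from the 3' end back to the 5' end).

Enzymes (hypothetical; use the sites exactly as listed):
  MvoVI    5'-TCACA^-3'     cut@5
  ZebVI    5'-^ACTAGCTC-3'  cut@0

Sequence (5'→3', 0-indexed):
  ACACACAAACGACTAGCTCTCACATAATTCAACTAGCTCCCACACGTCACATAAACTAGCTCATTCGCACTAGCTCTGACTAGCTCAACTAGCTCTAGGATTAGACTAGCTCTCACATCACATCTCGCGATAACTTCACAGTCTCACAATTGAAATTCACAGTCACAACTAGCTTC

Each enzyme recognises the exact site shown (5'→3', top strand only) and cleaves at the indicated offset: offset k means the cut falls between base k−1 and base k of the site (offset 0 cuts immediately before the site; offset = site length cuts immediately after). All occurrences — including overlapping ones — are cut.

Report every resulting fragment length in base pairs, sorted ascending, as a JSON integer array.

Per-enzyme occurrences:
  MvoVI TCACA/5: at [19, 46, 112, 117, 135, 143, 156, 162, 174] ⇒ [3, 24, 51, 117, 122, 140, 148, 161, 167]
  ZebVI ACTAGCTC/0: at [11, 31, 54, 68, 78, 87, 104] ⇒ [11, 31, 54, 68, 78, 87, 104]

Pooled cuts: [3, 11, 24, 31, 51, 54, 68, 78, 87, 104, 117, 122, 140, 148, 161, 167]

Fragment lengths:
  3→11: 8 bp
  11→24: 13 bp
  24→31: 7 bp
  31→51: 20 bp
  51→54: 3 bp
  54→68: 14 bp
  68→78: 10 bp
  78→87: 9 bp
  87→104: 17 bp
  104→117: 13 bp
  117→122: 5 bp
  122→140: 18 bp
  140→148: 8 bp
  148→161: 13 bp
  161→167: 6 bp
  167→3 (wrap): 176-167+3 = 12 bp

[3,5,6,7,8,8,9,10,12,13,13,13,14,17,18,20]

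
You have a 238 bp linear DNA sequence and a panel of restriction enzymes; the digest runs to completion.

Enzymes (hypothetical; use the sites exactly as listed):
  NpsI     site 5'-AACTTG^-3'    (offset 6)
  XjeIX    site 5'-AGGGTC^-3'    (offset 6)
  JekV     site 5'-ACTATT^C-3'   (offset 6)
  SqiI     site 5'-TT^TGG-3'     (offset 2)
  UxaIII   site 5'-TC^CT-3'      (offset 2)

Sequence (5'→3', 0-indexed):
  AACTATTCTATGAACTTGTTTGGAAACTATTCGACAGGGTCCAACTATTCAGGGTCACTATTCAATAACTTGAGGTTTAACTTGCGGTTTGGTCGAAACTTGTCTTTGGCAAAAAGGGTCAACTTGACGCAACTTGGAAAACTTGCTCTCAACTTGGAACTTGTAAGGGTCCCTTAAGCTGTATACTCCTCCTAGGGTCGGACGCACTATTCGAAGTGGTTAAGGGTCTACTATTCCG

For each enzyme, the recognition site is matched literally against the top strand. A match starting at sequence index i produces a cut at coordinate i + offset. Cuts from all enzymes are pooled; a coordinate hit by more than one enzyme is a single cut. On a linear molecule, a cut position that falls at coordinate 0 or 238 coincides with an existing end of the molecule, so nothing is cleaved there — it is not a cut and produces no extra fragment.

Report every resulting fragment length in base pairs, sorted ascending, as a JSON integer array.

Per-enzyme occurrences:
  NpsI (AACTTG, off=6): starts [12, 66, 78, 96, 120, 130, 139, 150, 157] → cuts [18, 72, 84, 102, 126, 136, 145, 156, 163]
  XjeIX (AGGGTC, off=6): starts [35, 50, 114, 165, 193, 222] → cuts [41, 56, 120, 171, 199, 228]
  JekV (ACTATTC, off=6): starts [1, 25, 43, 56, 205, 229] → cuts [7, 31, 49, 62, 211, 235]
  SqiI (TTTGG, off=2): starts [18, 87, 104] → cuts [20, 89, 106]
  UxaIII (TCCT, off=2): starts [186, 189] → cuts [188, 191]

Pooled cuts: [7, 18, 20, 31, 41, 49, 56, 62, 72, 84, 89, 102, 106, 120, 126, 136, 145, 156, 163, 171, 188, 191, 199, 211, 228, 235]

Fragments:
  [0,7): 7 bp
  [7,18): 11 bp
  [18,20): 2 bp
  [20,31): 11 bp
  [31,41): 10 bp
  [41,49): 8 bp
  [49,56): 7 bp
  [56,62): 6 bp
  [62,72): 10 bp
  [72,84): 12 bp
  [84,89): 5 bp
  [89,102): 13 bp
  [102,106): 4 bp
  [106,120): 14 bp
  [120,126): 6 bp
  [126,136): 10 bp
  [136,145): 9 bp
  [145,156): 11 bp
  [156,163): 7 bp
  [163,171): 8 bp
  [171,188): 17 bp
  [188,191): 3 bp
  [191,199): 8 bp
  [199,211): 12 bp
  [211,228): 17 bp
  [228,235): 7 bp
  [235,238): 3 bp

[2,3,3,4,5,6,6,7,7,7,7,8,8,8,9,10,10,10,11,11,11,12,12,13,14,17,17]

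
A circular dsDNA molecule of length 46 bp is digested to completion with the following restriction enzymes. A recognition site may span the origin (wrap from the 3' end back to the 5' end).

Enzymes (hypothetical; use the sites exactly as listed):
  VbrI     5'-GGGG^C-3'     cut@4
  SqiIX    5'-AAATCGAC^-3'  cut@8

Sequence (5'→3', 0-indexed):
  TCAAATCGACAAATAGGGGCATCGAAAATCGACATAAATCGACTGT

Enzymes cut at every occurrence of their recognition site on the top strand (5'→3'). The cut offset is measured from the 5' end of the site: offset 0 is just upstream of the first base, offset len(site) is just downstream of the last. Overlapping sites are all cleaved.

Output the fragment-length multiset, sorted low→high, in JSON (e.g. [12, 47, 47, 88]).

Site scan:
  VbrI (GGGGC, off=4): starts [15] → cuts [19]
  SqiIX (AAATCGAC, off=8): starts [2, 25, 35] → cuts [10, 33, 43]

All cut coordinates (distinct, sorted): [10, 19, 33, 43]

Fragment lengths:
  10→19: 9 bp
  19→33: 14 bp
  33→43: 10 bp
  43→10 (wrap): 46-43+10 = 13 bp

[9,10,13,14]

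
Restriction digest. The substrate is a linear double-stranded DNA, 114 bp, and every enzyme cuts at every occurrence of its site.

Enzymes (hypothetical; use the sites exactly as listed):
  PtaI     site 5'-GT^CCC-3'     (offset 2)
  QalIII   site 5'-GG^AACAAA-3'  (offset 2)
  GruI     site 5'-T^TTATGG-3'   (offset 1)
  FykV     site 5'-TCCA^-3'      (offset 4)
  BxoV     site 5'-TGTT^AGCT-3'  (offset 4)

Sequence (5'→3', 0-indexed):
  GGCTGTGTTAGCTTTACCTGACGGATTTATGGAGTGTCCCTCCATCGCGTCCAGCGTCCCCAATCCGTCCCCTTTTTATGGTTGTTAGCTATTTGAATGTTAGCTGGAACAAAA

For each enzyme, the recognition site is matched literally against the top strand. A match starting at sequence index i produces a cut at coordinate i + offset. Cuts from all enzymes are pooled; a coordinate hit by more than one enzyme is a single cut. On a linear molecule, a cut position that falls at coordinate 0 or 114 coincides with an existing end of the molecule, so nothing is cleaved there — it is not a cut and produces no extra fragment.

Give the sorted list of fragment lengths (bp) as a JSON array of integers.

Scan for sites:
  PtaI (GTCCC, off=2): starts [35, 55, 66] → cuts [37, 57, 68]
  QalIII (GGAACAAA, off=2): starts [105] → cuts [107]
  GruI (TTTATGG, off=1): starts [25, 74] → cuts [26, 75]
  FykV (TCCA, off=4): starts [40, 49] → cuts [44, 53]
  BxoV (TGTTAGCT, off=4): starts [5, 82, 97] → cuts [9, 86, 101]

All cut coordinates (distinct, sorted): [9, 26, 37, 44, 53, 57, 68, 75, 86, 101, 107]

Fragments:
  [0,9): 9 bp
  [9,26): 17 bp
  [26,37): 11 bp
  [37,44): 7 bp
  [44,53): 9 bp
  [53,57): 4 bp
  [57,68): 11 bp
  [68,75): 7 bp
  [75,86): 11 bp
  [86,101): 15 bp
  [101,107): 6 bp
  [107,114): 7 bp

[4,6,7,7,7,9,9,11,11,11,15,17]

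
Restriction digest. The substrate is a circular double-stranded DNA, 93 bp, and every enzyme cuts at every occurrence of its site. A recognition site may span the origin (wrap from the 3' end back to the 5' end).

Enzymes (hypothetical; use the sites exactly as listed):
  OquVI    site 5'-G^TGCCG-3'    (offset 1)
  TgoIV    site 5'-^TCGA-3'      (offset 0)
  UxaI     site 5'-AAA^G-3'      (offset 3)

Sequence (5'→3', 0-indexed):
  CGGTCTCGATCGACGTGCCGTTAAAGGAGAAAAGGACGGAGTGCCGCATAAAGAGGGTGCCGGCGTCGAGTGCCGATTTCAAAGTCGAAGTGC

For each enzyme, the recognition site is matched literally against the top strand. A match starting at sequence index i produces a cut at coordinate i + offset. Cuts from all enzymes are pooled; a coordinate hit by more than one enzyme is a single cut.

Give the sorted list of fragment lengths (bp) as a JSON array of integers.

Per-enzyme occurrences:
  OquVI GTGCCG/1: at [14, 40, 56, 69, 89] ⇒ [15, 41, 57, 70, 90]
  TgoIV TCGA/0: at [5, 9, 65, 84] ⇒ [5, 9, 65, 84]
  UxaI AAAG/3: at [22, 30, 49, 80] ⇒ [25, 33, 52, 83]

Pooled cuts: [5, 9, 15, 25, 33, 41, 52, 57, 65, 70, 83, 84, 90]

Fragments:
  5→9: 4 bp
  9→15: 6 bp
  15→25: 10 bp
  25→33: 8 bp
  33→41: 8 bp
  41→52: 11 bp
  52→57: 5 bp
  57→65: 8 bp
  65→70: 5 bp
  70→83: 13 bp
  83→84: 1 bp
  84→90: 6 bp
  90→5 (wrap): 93-90+5 = 8 bp

[1,4,5,5,6,6,8,8,8,8,10,11,13]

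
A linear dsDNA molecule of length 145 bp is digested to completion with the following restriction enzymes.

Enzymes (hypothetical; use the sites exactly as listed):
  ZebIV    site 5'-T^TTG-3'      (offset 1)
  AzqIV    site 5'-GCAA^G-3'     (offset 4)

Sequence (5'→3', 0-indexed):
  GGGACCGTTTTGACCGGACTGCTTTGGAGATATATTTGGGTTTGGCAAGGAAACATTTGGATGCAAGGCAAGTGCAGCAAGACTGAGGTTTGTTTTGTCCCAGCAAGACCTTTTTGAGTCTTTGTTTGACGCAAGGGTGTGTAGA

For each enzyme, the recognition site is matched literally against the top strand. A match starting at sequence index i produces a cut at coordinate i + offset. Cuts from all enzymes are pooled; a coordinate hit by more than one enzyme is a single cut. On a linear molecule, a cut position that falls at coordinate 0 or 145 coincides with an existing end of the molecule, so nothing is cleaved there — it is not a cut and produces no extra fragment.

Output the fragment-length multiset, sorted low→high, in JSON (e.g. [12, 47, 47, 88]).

[4,5,5,6,7,7,8,8,9,9,9,9,10,11,12,12,14]

Site scan:
  ZebIV (TTTG, off=1): starts [8, 22, 34, 40, 55, 88, 93, 112, 120, 124] → cuts [9, 23, 35, 41, 56, 89, 94, 113, 121, 125]
  AzqIV (GCAAG, off=4): starts [44, 62, 67, 76, 102, 130] → cuts [48, 66, 71, 80, 106, 134]

All cut coordinates (distinct, sorted): [9, 23, 35, 41, 48, 56, 66, 71, 80, 89, 94, 106, 113, 121, 125, 134]

Fragment lengths:
  [0,9): 9 bp
  [9,23): 14 bp
  [23,35): 12 bp
  [35,41): 6 bp
  [41,48): 7 bp
  [48,56): 8 bp
  [56,66): 10 bp
  [66,71): 5 bp
  [71,80): 9 bp
  [80,89): 9 bp
  [89,94): 5 bp
  [94,106): 12 bp
  [106,113): 7 bp
  [113,121): 8 bp
  [121,125): 4 bp
  [125,134): 9 bp
  [134,145): 11 bp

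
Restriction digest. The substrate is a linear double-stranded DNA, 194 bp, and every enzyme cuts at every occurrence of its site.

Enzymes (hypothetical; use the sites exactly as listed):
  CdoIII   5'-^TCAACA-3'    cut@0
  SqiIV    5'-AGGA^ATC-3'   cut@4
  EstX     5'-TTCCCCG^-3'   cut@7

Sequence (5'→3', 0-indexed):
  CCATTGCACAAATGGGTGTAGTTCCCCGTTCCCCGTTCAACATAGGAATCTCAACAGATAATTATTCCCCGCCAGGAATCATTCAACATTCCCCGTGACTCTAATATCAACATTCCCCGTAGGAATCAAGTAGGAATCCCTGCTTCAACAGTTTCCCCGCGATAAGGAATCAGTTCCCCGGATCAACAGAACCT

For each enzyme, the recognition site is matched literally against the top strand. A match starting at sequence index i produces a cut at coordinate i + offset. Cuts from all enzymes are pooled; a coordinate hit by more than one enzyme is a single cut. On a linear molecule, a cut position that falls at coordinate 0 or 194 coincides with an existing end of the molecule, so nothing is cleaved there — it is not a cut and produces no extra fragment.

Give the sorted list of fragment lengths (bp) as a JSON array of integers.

Per-enzyme occurrences:
  CdoIII (TCAACA, off=0): starts [36, 50, 82, 106, 144, 182] → cuts [36, 50, 82, 106, 144, 182]
  SqiIV (AGGAATC, off=4): starts [43, 73, 120, 131, 164] → cuts [47, 77, 124, 135, 168]
  EstX (TTCCCCG, off=7): starts [21, 28, 64, 88, 112, 152, 173] → cuts [28, 35, 71, 95, 119, 159, 180]

All cut coordinates (distinct, sorted): [28, 35, 36, 47, 50, 71, 77, 82, 95, 106, 119, 124, 135, 144, 159, 168, 180, 182]

Fragment lengths:
  [0,28): 28 bp
  [28,35): 7 bp
  [35,36): 1 bp
  [36,47): 11 bp
  [47,50): 3 bp
  [50,71): 21 bp
  [71,77): 6 bp
  [77,82): 5 bp
  [82,95): 13 bp
  [95,106): 11 bp
  [106,119): 13 bp
  [119,124): 5 bp
  [124,135): 11 bp
  [135,144): 9 bp
  [144,159): 15 bp
  [159,168): 9 bp
  [168,180): 12 bp
  [180,182): 2 bp
  [182,194): 12 bp

[1,2,3,5,5,6,7,9,9,11,11,11,12,12,13,13,15,21,28]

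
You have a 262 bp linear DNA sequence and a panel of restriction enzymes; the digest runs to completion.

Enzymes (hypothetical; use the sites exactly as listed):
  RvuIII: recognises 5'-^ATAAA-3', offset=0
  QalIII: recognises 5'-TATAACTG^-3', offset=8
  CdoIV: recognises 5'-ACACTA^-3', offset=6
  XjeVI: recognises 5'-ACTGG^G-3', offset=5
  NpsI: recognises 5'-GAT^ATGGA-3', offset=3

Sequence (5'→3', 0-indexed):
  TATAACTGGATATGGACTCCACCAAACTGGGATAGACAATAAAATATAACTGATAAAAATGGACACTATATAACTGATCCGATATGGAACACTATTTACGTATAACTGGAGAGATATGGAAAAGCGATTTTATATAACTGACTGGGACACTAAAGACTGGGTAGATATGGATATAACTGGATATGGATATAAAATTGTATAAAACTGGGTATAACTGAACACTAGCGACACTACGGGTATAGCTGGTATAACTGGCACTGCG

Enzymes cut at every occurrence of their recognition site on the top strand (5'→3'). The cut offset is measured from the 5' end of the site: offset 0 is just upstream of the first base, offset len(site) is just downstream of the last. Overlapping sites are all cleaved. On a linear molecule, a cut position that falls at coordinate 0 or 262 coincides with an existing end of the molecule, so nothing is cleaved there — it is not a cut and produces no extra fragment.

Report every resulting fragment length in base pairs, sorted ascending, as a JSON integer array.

Scan for sites:
  RvuIII (ATAAA, off=0): starts [38, 52, 188, 198] → cuts [38, 52, 188, 198]
  QalIII (TATAACTG, off=8): starts [0, 44, 68, 100, 132, 171, 209, 246] → cuts [8, 52, 76, 108, 140, 179, 217, 254]
  CdoIV (ACACTA, off=6): starts [62, 88, 146, 218, 227] → cuts [68, 94, 152, 224, 233]
  XjeVI (ACTGGG, off=5): starts [25, 140, 155, 203] → cuts [30, 145, 160, 208]
  NpsI (GATATGGA, off=3): starts [8, 80, 112, 163, 179] → cuts [11, 83, 115, 166, 182]

All cut coordinates (distinct, sorted): [8, 11, 30, 38, 52, 68, 76, 83, 94, 108, 115, 140, 145, 152, 160, 166, 179, 182, 188, 198, 208, 217, 224, 233, 254]

Fragment lengths:
  [0,8): 8 bp
  [8,11): 3 bp
  [11,30): 19 bp
  [30,38): 8 bp
  [38,52): 14 bp
  [52,68): 16 bp
  [68,76): 8 bp
  [76,83): 7 bp
  [83,94): 11 bp
  [94,108): 14 bp
  [108,115): 7 bp
  [115,140): 25 bp
  [140,145): 5 bp
  [145,152): 7 bp
  [152,160): 8 bp
  [160,166): 6 bp
  [166,179): 13 bp
  [179,182): 3 bp
  [182,188): 6 bp
  [188,198): 10 bp
  [198,208): 10 bp
  [208,217): 9 bp
  [217,224): 7 bp
  [224,233): 9 bp
  [233,254): 21 bp
  [254,262): 8 bp

[3,3,5,6,6,7,7,7,7,8,8,8,8,8,9,9,10,10,11,13,14,14,16,19,21,25]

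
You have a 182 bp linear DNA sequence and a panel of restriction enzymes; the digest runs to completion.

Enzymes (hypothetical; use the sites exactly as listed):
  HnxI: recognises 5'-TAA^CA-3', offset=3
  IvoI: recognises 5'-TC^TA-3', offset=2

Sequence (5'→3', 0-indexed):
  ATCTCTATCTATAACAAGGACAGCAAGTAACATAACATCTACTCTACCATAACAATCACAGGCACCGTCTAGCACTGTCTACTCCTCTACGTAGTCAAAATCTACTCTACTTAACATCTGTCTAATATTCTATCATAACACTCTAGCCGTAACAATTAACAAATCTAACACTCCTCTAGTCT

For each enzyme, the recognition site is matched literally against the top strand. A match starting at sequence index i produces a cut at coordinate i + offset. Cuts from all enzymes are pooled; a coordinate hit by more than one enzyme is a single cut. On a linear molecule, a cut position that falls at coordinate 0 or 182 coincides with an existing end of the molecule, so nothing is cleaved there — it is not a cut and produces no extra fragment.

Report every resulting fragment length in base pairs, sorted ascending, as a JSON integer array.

Site scan:
  HnxI TAACA/3: at [11, 27, 32, 49, 111, 135, 149, 156, 165] ⇒ [14, 30, 35, 52, 114, 138, 152, 159, 168]
  IvoI TCTA/2: at [3, 7, 37, 42, 67, 77, 85, 100, 105, 120, 128, 141, 163, 174] ⇒ [5, 9, 39, 44, 69, 79, 87, 102, 107, 122, 130, 143, 165, 176]

Pooled cuts: [5, 9, 14, 30, 35, 39, 44, 52, 69, 79, 87, 102, 107, 114, 122, 130, 138, 143, 152, 159, 165, 168, 176]

Fragment lengths:
  [0,5): 5 bp
  [5,9): 4 bp
  [9,14): 5 bp
  [14,30): 16 bp
  [30,35): 5 bp
  [35,39): 4 bp
  [39,44): 5 bp
  [44,52): 8 bp
  [52,69): 17 bp
  [69,79): 10 bp
  [79,87): 8 bp
  [87,102): 15 bp
  [102,107): 5 bp
  [107,114): 7 bp
  [114,122): 8 bp
  [122,130): 8 bp
  [130,138): 8 bp
  [138,143): 5 bp
  [143,152): 9 bp
  [152,159): 7 bp
  [159,165): 6 bp
  [165,168): 3 bp
  [168,176): 8 bp
  [176,182): 6 bp

[3,4,4,5,5,5,5,5,5,6,6,7,7,8,8,8,8,8,8,9,10,15,16,17]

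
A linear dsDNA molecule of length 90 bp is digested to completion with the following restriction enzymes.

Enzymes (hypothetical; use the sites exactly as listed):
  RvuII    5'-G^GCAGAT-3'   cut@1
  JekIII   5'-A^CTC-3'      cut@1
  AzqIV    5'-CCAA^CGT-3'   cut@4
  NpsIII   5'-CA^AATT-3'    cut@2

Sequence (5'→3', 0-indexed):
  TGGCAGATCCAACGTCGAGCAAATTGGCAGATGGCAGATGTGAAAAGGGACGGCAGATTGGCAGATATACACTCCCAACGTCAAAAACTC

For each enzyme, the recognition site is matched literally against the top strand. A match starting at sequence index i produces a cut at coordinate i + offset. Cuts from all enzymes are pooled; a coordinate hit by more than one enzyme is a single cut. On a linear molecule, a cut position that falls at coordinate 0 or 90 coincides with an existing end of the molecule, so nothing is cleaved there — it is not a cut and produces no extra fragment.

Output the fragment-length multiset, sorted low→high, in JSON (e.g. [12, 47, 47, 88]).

[2,3,5,7,7,8,9,9,10,11,19]

Per-enzyme occurrences:
  RvuII (GGCAGAT, off=1): starts [1, 25, 32, 51, 59] → cuts [2, 26, 33, 52, 60]
  JekIII (ACTC, off=1): starts [70, 86] → cuts [71, 87]
  AzqIV (CCAACGT, off=4): starts [8, 74] → cuts [12, 78]
  NpsIII (CAAATT, off=2): starts [19] → cuts [21]

Pooled cuts: [2, 12, 21, 26, 33, 52, 60, 71, 78, 87]

Fragments:
  [0,2): 2 bp
  [2,12): 10 bp
  [12,21): 9 bp
  [21,26): 5 bp
  [26,33): 7 bp
  [33,52): 19 bp
  [52,60): 8 bp
  [60,71): 11 bp
  [71,78): 7 bp
  [78,87): 9 bp
  [87,90): 3 bp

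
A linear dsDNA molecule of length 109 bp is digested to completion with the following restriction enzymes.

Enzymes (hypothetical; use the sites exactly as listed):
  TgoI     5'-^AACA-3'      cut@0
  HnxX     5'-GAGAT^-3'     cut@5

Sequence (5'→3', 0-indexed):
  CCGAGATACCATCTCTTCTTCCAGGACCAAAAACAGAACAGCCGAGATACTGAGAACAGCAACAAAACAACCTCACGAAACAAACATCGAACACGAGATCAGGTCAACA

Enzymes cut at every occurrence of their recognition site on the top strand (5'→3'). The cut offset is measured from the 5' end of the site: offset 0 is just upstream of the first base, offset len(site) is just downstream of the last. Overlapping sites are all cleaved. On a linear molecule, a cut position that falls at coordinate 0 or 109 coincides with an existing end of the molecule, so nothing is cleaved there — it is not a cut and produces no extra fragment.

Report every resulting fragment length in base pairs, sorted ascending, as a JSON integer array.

[4,4,5,5,6,6,6,7,7,10,12,13,24]

Per-enzyme occurrences:
  TgoI AACA/0: at [31, 36, 54, 60, 65, 78, 82, 89, 105] ⇒ [31, 36, 54, 60, 65, 78, 82, 89, 105]
  HnxX GAGAT/5: at [2, 43, 94] ⇒ [7, 48, 99]

Pooled cuts: [7, 31, 36, 48, 54, 60, 65, 78, 82, 89, 99, 105]

Fragments:
  [0,7): 7 bp
  [7,31): 24 bp
  [31,36): 5 bp
  [36,48): 12 bp
  [48,54): 6 bp
  [54,60): 6 bp
  [60,65): 5 bp
  [65,78): 13 bp
  [78,82): 4 bp
  [82,89): 7 bp
  [89,99): 10 bp
  [99,105): 6 bp
  [105,109): 4 bp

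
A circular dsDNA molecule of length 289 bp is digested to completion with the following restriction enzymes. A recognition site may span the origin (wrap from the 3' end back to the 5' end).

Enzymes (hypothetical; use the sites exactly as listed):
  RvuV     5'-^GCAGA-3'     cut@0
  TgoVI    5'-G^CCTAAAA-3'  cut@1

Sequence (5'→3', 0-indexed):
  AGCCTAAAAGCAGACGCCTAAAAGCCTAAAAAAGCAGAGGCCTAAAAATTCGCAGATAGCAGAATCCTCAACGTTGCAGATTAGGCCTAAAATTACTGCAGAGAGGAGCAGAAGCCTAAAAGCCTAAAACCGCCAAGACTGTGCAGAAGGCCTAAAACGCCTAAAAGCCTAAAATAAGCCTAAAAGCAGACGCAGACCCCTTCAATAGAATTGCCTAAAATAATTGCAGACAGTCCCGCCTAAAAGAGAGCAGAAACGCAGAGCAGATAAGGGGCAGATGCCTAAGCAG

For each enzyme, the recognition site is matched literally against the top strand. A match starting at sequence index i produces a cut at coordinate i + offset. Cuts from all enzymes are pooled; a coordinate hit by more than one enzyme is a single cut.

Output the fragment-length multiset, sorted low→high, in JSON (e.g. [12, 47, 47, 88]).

[5,6,6,7,7,7,7,7,7,8,8,8,8,8,9,9,10,10,11,11,11,11,12,12,12,13,17,20,22]

Site scan:
  RvuV GCAGA/0: at [9, 33, 51, 58, 75, 97, 107, 142, 185, 191, 225, 249, 257, 262, 273, 285] ⇒ [9, 33, 51, 58, 75, 97, 107, 142, 185, 191, 225, 249, 257, 262, 273, 285]
  TgoVI GCCTAAAA/1: at [1, 15, 23, 39, 84, 113, 121, 149, 158, 166, 177, 212, 237] ⇒ [2, 16, 24, 40, 85, 114, 122, 150, 159, 167, 178, 213, 238]

Pooled cuts: [2, 9, 16, 24, 33, 40, 51, 58, 75, 85, 97, 107, 114, 122, 142, 150, 159, 167, 178, 185, 191, 213, 225, 238, 249, 257, 262, 273, 285]

Fragment lengths:
  2→9: 7 bp
  9→16: 7 bp
  16→24: 8 bp
  24→33: 9 bp
  33→40: 7 bp
  40→51: 11 bp
  51→58: 7 bp
  58→75: 17 bp
  75→85: 10 bp
  85→97: 12 bp
  97→107: 10 bp
  107→114: 7 bp
  114→122: 8 bp
  122→142: 20 bp
  142→150: 8 bp
  150→159: 9 bp
  159→167: 8 bp
  167→178: 11 bp
  178→185: 7 bp
  185→191: 6 bp
  191→213: 22 bp
  213→225: 12 bp
  225→238: 13 bp
  238→249: 11 bp
  249→257: 8 bp
  257→262: 5 bp
  262→273: 11 bp
  273→285: 12 bp
  285→2 (wrap): 289-285+2 = 6 bp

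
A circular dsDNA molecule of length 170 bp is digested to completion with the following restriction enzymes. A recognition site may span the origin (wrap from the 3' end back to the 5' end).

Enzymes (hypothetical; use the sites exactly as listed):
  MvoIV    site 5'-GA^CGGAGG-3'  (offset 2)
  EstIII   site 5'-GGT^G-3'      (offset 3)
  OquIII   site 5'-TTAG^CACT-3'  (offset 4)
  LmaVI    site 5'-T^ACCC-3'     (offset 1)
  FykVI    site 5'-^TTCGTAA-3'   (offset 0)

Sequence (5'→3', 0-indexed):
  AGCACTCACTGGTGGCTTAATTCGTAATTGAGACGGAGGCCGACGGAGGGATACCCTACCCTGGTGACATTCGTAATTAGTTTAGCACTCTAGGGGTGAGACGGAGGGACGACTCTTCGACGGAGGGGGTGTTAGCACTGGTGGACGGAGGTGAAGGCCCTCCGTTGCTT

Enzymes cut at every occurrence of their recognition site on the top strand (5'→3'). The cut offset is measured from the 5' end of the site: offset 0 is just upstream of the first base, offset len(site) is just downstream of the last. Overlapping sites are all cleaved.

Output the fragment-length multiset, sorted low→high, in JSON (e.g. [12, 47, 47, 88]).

[3,4,4,5,5,7,7,7,8,9,10,10,11,12,13,16,19,20]

Scan for sites:
  MvoIV GACGGAGG/2: at [31, 41, 99, 118, 143] ⇒ [33, 43, 101, 120, 145]
  EstIII GGTG/3: at [10, 62, 94, 127, 139, 149] ⇒ [13, 65, 97, 130, 142, 152]
  OquIII TTAGCACT/4: at [81, 131, 168] ⇒ [2, 85, 135]
  LmaVI TACCC/1: at [51, 56] ⇒ [52, 57]
  FykVI TTCGTAA/0: at [20, 69] ⇒ [20, 69]

Pooled cuts: [2, 13, 20, 33, 43, 52, 57, 65, 69, 85, 97, 101, 120, 130, 135, 142, 145, 152]

Fragments:
  2→13: 11 bp
  13→20: 7 bp
  20→33: 13 bp
  33→43: 10 bp
  43→52: 9 bp
  52→57: 5 bp
  57→65: 8 bp
  65→69: 4 bp
  69→85: 16 bp
  85→97: 12 bp
  97→101: 4 bp
  101→120: 19 bp
  120→130: 10 bp
  130→135: 5 bp
  135→142: 7 bp
  142→145: 3 bp
  145→152: 7 bp
  152→2 (wrap): 170-152+2 = 20 bp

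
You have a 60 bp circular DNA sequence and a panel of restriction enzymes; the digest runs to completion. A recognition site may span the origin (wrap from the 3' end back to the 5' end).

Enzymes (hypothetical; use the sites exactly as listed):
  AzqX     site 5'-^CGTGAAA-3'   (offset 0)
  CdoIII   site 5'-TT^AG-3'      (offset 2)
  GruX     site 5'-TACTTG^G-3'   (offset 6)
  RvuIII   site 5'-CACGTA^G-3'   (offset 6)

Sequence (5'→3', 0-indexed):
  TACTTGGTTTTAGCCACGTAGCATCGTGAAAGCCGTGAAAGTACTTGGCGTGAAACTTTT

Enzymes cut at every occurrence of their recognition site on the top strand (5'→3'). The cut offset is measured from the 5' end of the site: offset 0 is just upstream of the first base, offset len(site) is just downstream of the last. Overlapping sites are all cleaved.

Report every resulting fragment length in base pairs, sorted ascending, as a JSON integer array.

Per-enzyme occurrences:
  AzqX CGTGAAA/0: at [24, 33, 48] ⇒ [24, 33, 48]
  CdoIII TTAG/2: at [9] ⇒ [11]
  GruX TACTTGG/6: at [0, 41] ⇒ [6, 47]
  RvuIII CACGTAG/6: at [14] ⇒ [20]

Pooled cuts: [6, 11, 20, 24, 33, 47, 48]

Fragment lengths:
  6→11: 5 bp
  11→20: 9 bp
  20→24: 4 bp
  24→33: 9 bp
  33→47: 14 bp
  47→48: 1 bp
  48→6 (wrap): 60-48+6 = 18 bp

[1,4,5,9,9,14,18]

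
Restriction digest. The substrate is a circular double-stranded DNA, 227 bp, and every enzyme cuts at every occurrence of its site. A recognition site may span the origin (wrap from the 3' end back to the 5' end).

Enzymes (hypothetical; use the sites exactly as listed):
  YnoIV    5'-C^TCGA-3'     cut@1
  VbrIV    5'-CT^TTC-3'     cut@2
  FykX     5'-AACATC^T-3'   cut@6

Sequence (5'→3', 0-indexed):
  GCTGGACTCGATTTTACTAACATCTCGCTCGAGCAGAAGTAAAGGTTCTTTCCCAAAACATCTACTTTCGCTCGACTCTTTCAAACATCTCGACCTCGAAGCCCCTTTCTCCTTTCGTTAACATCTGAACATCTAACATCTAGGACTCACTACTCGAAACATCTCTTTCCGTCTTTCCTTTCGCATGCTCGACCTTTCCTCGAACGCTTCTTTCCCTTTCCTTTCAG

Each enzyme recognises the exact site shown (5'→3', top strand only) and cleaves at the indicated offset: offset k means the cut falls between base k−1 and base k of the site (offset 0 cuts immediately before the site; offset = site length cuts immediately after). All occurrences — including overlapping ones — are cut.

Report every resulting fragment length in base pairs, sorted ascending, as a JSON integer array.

Scan for sites:
  YnoIV CTCGA/1: at [6, 27, 70, 88, 94, 152, 187, 198] ⇒ [7, 28, 71, 89, 95, 153, 188, 199]
  VbrIV CTTTC/2: at [47, 64, 77, 104, 111, 164, 172, 177, 193, 209, 215, 220] ⇒ [49, 66, 79, 106, 113, 166, 174, 179, 195, 211, 217, 222]
  FykX AACATCT/6: at [18, 56, 83, 119, 127, 134, 157] ⇒ [24, 62, 89, 125, 133, 140, 163]

All cut coordinates (distinct, sorted): [7, 24, 28, 49, 62, 66, 71, 79, 89, 95, 106, 113, 125, 133, 140, 153, 163, 166, 174, 179, 188, 195, 199, 211, 217, 222]

Fragment lengths:
  7→24: 17 bp
  24→28: 4 bp
  28→49: 21 bp
  49→62: 13 bp
  62→66: 4 bp
  66→71: 5 bp
  71→79: 8 bp
  79→89: 10 bp
  89→95: 6 bp
  95→106: 11 bp
  106→113: 7 bp
  113→125: 12 bp
  125→133: 8 bp
  133→140: 7 bp
  140→153: 13 bp
  153→163: 10 bp
  163→166: 3 bp
  166→174: 8 bp
  174→179: 5 bp
  179→188: 9 bp
  188→195: 7 bp
  195→199: 4 bp
  199→211: 12 bp
  211→217: 6 bp
  217→222: 5 bp
  222→7 (wrap): 227-222+7 = 12 bp

[3,4,4,4,5,5,5,6,6,7,7,7,8,8,8,9,10,10,11,12,12,12,13,13,17,21]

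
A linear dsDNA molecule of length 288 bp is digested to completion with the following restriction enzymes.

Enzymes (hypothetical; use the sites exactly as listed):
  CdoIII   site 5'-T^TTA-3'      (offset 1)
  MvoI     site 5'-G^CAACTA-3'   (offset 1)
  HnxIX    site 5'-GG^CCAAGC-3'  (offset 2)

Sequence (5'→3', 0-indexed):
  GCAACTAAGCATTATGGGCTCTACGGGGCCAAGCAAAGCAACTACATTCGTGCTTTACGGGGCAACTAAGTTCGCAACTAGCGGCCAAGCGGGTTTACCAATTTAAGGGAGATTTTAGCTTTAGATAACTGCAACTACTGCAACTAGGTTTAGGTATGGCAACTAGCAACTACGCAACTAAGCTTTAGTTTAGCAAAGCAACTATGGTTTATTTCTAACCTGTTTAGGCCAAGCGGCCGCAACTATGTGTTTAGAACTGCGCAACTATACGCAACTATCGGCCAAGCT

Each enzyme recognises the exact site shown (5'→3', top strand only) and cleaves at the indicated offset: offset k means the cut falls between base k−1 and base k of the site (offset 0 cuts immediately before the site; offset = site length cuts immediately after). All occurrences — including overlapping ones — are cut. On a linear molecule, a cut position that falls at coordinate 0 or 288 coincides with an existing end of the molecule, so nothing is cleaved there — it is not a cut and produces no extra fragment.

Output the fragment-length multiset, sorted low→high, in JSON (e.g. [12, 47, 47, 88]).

[1,5,5,6,7,7,8,8,8,9,9,9,10,10,10,10,10,10,10,10,11,11,11,11,12,12,15,16,27]

Scan for sites:
  CdoIII (TTTA, off=1): starts [53, 93, 101, 113, 119, 148, 183, 188, 207, 222, 249] → cuts [54, 94, 102, 114, 120, 149, 184, 189, 208, 223, 250]
  MvoI (GCAACTA, off=1): starts [0, 37, 61, 73, 130, 139, 158, 165, 173, 197, 238, 260, 270] → cuts [1, 38, 62, 74, 131, 140, 159, 166, 174, 198, 239, 261, 271]
  HnxIX (GGCCAAGC, off=2): starts [26, 82, 226, 279] → cuts [28, 84, 228, 281]

Pooled cuts: [1, 28, 38, 54, 62, 74, 84, 94, 102, 114, 120, 131, 140, 149, 159, 166, 174, 184, 189, 198, 208, 223, 228, 239, 250, 261, 271, 281]

Fragment lengths:
  [0,1): 1 bp
  [1,28): 27 bp
  [28,38): 10 bp
  [38,54): 16 bp
  [54,62): 8 bp
  [62,74): 12 bp
  [74,84): 10 bp
  [84,94): 10 bp
  [94,102): 8 bp
  [102,114): 12 bp
  [114,120): 6 bp
  [120,131): 11 bp
  [131,140): 9 bp
  [140,149): 9 bp
  [149,159): 10 bp
  [159,166): 7 bp
  [166,174): 8 bp
  [174,184): 10 bp
  [184,189): 5 bp
  [189,198): 9 bp
  [198,208): 10 bp
  [208,223): 15 bp
  [223,228): 5 bp
  [228,239): 11 bp
  [239,250): 11 bp
  [250,261): 11 bp
  [261,271): 10 bp
  [271,281): 10 bp
  [281,288): 7 bp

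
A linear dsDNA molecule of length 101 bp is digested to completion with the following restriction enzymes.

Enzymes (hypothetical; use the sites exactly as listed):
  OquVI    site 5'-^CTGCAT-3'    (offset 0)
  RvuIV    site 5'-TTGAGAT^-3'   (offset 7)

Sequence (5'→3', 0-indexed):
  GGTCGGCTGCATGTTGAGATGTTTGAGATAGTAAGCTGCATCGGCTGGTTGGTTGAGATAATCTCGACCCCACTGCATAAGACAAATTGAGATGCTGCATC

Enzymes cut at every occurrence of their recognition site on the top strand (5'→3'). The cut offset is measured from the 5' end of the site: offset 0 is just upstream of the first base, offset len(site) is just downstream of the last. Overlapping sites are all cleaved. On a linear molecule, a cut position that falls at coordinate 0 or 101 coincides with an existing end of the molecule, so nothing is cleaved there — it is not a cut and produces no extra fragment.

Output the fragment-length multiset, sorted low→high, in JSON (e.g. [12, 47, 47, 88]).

[1,6,6,7,9,13,14,21,24]

Scan for sites:
  OquVI CTGCAT/0: at [6, 35, 72, 94] ⇒ [6, 35, 72, 94]
  RvuIV TTGAGAT/7: at [13, 22, 52, 86] ⇒ [20, 29, 59, 93]

Pooled cuts: [6, 20, 29, 35, 59, 72, 93, 94]

Fragment lengths:
  [0,6): 6 bp
  [6,20): 14 bp
  [20,29): 9 bp
  [29,35): 6 bp
  [35,59): 24 bp
  [59,72): 13 bp
  [72,93): 21 bp
  [93,94): 1 bp
  [94,101): 7 bp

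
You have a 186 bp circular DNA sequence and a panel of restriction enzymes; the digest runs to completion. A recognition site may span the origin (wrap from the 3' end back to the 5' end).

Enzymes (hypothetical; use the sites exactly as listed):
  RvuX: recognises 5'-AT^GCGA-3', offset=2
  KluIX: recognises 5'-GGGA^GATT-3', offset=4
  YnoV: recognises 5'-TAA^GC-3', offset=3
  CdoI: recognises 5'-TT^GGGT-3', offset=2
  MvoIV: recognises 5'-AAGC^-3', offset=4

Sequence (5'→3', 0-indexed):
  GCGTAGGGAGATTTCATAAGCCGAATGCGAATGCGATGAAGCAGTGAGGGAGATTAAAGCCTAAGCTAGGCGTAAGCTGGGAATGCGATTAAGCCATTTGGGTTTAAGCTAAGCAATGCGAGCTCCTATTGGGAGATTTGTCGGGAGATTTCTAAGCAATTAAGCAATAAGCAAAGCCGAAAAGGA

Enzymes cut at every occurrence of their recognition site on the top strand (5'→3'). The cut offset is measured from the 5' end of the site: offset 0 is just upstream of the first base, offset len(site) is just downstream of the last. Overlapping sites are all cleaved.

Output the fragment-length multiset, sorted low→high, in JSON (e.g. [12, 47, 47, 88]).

[2,2,2,2,2,2,2,2,2,3,3,4,5,5,5,5,6,6,7,8,8,9,9,9,9,10,10,12,17,18]

Per-enzyme occurrences:
  RvuX (ATGCGA, off=2): starts [24, 30, 82, 115] → cuts [26, 32, 84, 117]
  KluIX (GGGAGATT, off=4): starts [5, 47, 130, 142] → cuts [9, 51, 134, 146]
  YnoV (TAAGC, off=3): starts [16, 61, 72, 89, 104, 109, 152, 160, 167] → cuts [19, 64, 75, 92, 107, 112, 155, 163, 170]
  CdoI (TTGGGT, off=2): starts [97] → cuts [99]
  MvoIV (AAGC, off=4): starts [17, 38, 56, 62, 73, 90, 105, 110, 153, 161, 168, 173] → cuts [21, 42, 60, 66, 77, 94, 109, 114, 157, 165, 172, 177]

All cut coordinates (distinct, sorted): [9, 19, 21, 26, 32, 42, 51, 60, 64, 66, 75, 77, 84, 92, 94, 99, 107, 109, 112, 114, 117, 134, 146, 155, 157, 163, 165, 170, 172, 177]

Fragments:
  9→19: 10 bp
  19→21: 2 bp
  21→26: 5 bp
  26→32: 6 bp
  32→42: 10 bp
  42→51: 9 bp
  51→60: 9 bp
  60→64: 4 bp
  64→66: 2 bp
  66→75: 9 bp
  75→77: 2 bp
  77→84: 7 bp
  84→92: 8 bp
  92→94: 2 bp
  94→99: 5 bp
  99→107: 8 bp
  107→109: 2 bp
  109→112: 3 bp
  112→114: 2 bp
  114→117: 3 bp
  117→134: 17 bp
  134→146: 12 bp
  146→155: 9 bp
  155→157: 2 bp
  157→163: 6 bp
  163→165: 2 bp
  165→170: 5 bp
  170→172: 2 bp
  172→177: 5 bp
  177→9 (wrap): 186-177+9 = 18 bp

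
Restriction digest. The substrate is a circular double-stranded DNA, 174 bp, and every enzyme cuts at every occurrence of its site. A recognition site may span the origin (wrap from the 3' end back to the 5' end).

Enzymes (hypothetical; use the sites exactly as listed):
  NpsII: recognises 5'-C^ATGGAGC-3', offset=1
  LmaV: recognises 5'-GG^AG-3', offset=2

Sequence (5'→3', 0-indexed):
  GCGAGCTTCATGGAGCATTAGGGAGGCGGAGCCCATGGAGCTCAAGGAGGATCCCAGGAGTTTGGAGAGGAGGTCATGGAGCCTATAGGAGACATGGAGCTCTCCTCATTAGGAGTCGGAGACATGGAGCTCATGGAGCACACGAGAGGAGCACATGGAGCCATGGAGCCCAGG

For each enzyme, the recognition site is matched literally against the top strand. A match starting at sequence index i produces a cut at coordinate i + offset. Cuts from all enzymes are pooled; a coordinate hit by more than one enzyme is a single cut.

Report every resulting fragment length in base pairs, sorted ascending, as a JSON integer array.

[4,4,4,4,4,4,4,4,4,4,4,5,5,5,5,5,6,6,7,9,10,10,11,13,16,17]

Scan for sites:
  NpsII CATGGAGC/1: at [8, 33, 74, 92, 122, 131, 153, 161] ⇒ [9, 34, 75, 93, 123, 132, 154, 162]
  LmaV GGAG/2: at [11, 21, 27, 36, 45, 56, 63, 68, 77, 87, 95, 111, 117, 125, 134, 147, 156, 164] ⇒ [13, 23, 29, 38, 47, 58, 65, 70, 79, 89, 97, 113, 119, 127, 136, 149, 158, 166]

Pooled cuts: [9, 13, 23, 29, 34, 38, 47, 58, 65, 70, 75, 79, 89, 93, 97, 113, 119, 123, 127, 132, 136, 149, 154, 158, 162, 166]

Fragments:
  9→13: 4 bp
  13→23: 10 bp
  23→29: 6 bp
  29→34: 5 bp
  34→38: 4 bp
  38→47: 9 bp
  47→58: 11 bp
  58→65: 7 bp
  65→70: 5 bp
  70→75: 5 bp
  75→79: 4 bp
  79→89: 10 bp
  89→93: 4 bp
  93→97: 4 bp
  97→113: 16 bp
  113→119: 6 bp
  119→123: 4 bp
  123→127: 4 bp
  127→132: 5 bp
  132→136: 4 bp
  136→149: 13 bp
  149→154: 5 bp
  154→158: 4 bp
  158→162: 4 bp
  162→166: 4 bp
  166→9 (wrap): 174-166+9 = 17 bp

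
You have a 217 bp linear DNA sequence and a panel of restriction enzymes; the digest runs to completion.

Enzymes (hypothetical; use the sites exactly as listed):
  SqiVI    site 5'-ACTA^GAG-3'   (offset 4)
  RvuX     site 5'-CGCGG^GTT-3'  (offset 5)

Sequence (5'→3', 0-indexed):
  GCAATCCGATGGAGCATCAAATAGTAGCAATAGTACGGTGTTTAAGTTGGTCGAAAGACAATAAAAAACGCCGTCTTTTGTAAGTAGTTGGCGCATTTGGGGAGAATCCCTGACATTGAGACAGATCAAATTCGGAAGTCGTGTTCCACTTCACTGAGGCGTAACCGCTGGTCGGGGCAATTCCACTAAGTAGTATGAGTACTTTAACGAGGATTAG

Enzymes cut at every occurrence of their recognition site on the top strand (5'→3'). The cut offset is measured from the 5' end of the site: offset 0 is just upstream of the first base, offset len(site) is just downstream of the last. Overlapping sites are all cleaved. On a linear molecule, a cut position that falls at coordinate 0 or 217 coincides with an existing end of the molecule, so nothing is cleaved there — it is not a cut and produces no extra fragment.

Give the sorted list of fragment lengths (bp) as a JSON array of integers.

Per-enzyme occurrences:
  SqiVI (ACTAGAG, off=4): no sites
  RvuX (CGCGGGTT, off=5): no sites

Pooled cuts: ∅

Fragment lengths:
  no cuts → one linear fragment of 217 bp

[217]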